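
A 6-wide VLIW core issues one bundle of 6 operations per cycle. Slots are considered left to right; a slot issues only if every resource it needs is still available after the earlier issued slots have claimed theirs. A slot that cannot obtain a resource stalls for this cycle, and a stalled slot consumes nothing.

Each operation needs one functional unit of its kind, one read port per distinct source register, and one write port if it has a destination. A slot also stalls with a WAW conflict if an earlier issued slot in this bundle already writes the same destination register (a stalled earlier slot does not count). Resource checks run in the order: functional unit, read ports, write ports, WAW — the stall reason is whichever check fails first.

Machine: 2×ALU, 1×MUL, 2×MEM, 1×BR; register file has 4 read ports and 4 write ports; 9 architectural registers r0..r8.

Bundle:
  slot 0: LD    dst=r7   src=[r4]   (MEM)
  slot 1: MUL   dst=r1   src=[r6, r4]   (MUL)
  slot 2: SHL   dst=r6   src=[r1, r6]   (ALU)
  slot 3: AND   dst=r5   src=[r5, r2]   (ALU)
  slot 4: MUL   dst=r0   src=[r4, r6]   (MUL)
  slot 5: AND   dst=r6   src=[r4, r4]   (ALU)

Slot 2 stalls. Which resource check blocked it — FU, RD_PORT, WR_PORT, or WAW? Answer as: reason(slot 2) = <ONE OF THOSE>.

#0 MEM src=r4 dispatched  <A:2 Mu:1 Ld:1 B:1 rd:3 wr:3>
#1 MUL src=r6,r4 dispatched  <A:2 Mu:0 Ld:1 B:1 rd:1 wr:2>
#2 ALU src=r1,r6 held:RD_PORT  <A:2 Mu:0 Ld:1 B:1 rd:1 wr:2>
#3 ALU src=r5,r2 held:RD_PORT  <A:2 Mu:0 Ld:1 B:1 rd:1 wr:2>
#4 MUL src=r4,r6 held:FU  <A:2 Mu:0 Ld:1 B:1 rd:1 wr:2>
#5 ALU src=r4,r4 dispatched  <A:1 Mu:0 Ld:1 B:1 rd:0 wr:1>

reason(slot 2) = RD_PORT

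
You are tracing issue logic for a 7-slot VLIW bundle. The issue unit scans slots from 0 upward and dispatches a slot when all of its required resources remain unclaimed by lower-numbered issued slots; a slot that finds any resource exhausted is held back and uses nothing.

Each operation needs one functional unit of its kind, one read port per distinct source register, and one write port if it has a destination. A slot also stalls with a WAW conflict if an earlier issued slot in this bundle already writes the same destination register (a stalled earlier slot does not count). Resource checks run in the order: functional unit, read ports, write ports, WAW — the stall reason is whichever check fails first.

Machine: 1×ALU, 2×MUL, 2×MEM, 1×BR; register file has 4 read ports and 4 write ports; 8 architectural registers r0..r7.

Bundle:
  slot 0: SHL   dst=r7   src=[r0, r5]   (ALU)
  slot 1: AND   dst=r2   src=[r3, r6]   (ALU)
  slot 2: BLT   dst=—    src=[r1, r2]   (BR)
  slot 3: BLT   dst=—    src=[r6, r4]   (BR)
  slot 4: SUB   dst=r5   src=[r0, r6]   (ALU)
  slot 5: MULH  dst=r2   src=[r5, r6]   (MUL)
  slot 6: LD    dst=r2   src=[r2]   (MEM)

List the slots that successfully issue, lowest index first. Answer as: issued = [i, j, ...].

issued = [0, 2]

[0] ALU needs rd=2 wr=1: ok; after: ALU=0 MUL=2 MEM=2 BR=1, R=2, W=3
[1] ALU needs rd=2 wr=1: FU; after: ALU=0 MUL=2 MEM=2 BR=1, R=2, W=3
[2] BR needs rd=2 wr=0: ok; after: ALU=0 MUL=2 MEM=2 BR=0, R=0, W=3
[3] BR needs rd=2 wr=0: FU; after: ALU=0 MUL=2 MEM=2 BR=0, R=0, W=3
[4] ALU needs rd=2 wr=1: FU; after: ALU=0 MUL=2 MEM=2 BR=0, R=0, W=3
[5] MUL needs rd=2 wr=1: RD_PORT; after: ALU=0 MUL=2 MEM=2 BR=0, R=0, W=3
[6] MEM needs rd=1 wr=1: RD_PORT; after: ALU=0 MUL=2 MEM=2 BR=0, R=0, W=3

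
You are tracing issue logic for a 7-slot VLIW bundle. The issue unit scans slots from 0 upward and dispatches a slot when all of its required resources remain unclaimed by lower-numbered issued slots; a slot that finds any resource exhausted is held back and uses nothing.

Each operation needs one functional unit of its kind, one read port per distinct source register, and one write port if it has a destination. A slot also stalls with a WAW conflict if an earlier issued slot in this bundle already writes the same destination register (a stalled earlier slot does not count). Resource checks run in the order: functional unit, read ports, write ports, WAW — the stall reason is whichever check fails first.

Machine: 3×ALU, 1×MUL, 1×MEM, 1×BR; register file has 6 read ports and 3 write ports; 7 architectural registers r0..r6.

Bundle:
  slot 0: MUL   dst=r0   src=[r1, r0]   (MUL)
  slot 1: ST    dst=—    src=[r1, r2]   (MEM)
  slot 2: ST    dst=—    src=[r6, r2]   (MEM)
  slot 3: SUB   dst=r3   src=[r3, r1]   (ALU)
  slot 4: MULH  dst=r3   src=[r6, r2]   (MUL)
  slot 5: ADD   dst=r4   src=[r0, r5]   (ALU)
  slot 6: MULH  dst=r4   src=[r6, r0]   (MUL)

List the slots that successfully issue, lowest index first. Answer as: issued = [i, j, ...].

issued = [0, 1, 3]

[0] MUL needs rd=2 wr=1: ok; after: ALU=3 MUL=0 MEM=1 BR=1, R=4, W=2
[1] MEM needs rd=2 wr=0: ok; after: ALU=3 MUL=0 MEM=0 BR=1, R=2, W=2
[2] MEM needs rd=2 wr=0: FU; after: ALU=3 MUL=0 MEM=0 BR=1, R=2, W=2
[3] ALU needs rd=2 wr=1: ok; after: ALU=2 MUL=0 MEM=0 BR=1, R=0, W=1
[4] MUL needs rd=2 wr=1: FU; after: ALU=2 MUL=0 MEM=0 BR=1, R=0, W=1
[5] ALU needs rd=2 wr=1: RD_PORT; after: ALU=2 MUL=0 MEM=0 BR=1, R=0, W=1
[6] MUL needs rd=2 wr=1: FU; after: ALU=2 MUL=0 MEM=0 BR=1, R=0, W=1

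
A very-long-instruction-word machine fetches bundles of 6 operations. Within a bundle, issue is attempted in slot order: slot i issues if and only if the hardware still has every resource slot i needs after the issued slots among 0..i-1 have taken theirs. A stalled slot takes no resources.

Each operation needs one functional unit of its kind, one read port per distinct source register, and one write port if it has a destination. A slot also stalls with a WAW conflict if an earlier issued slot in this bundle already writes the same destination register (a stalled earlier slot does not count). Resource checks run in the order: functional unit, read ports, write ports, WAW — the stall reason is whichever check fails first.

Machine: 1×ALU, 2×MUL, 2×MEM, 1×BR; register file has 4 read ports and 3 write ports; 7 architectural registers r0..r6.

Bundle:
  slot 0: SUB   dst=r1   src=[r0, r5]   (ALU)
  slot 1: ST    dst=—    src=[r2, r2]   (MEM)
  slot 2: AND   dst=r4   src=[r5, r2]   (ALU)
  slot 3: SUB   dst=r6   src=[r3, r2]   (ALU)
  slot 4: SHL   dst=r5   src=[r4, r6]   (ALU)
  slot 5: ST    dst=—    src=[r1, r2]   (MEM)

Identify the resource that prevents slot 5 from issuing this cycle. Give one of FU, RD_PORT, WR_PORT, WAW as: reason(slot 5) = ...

#0 ALU src=r0,r5 dispatched  <A:0 Mu:2 Ld:2 B:1 rd:2 wr:2>
#1 MEM src=r2,r2 dispatched  <A:0 Mu:2 Ld:1 B:1 rd:1 wr:2>
#2 ALU src=r5,r2 held:FU  <A:0 Mu:2 Ld:1 B:1 rd:1 wr:2>
#3 ALU src=r3,r2 held:FU  <A:0 Mu:2 Ld:1 B:1 rd:1 wr:2>
#4 ALU src=r4,r6 held:FU  <A:0 Mu:2 Ld:1 B:1 rd:1 wr:2>
#5 MEM src=r1,r2 held:RD_PORT  <A:0 Mu:2 Ld:1 B:1 rd:1 wr:2>

reason(slot 5) = RD_PORT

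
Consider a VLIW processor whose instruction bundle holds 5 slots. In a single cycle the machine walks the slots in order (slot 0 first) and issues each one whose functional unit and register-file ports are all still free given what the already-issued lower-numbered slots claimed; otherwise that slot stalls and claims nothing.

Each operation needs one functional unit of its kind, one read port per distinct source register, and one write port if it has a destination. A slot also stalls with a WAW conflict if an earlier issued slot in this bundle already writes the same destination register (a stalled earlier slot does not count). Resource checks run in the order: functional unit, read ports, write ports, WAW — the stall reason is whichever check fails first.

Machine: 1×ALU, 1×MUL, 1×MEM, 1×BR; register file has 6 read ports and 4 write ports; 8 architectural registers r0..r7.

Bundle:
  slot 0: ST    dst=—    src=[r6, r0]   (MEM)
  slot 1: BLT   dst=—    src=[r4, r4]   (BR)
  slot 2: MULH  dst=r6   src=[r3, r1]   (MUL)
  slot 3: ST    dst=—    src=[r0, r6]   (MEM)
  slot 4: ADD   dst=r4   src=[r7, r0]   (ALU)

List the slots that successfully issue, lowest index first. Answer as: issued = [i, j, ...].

(0) want 1×MEM +2rd +0wr — yes → AL1|MU1|ME0|BR1|rd4|wr4
(1) want 1×BR +1rd +0wr — yes → AL1|MU1|ME0|BR0|rd3|wr4
(2) want 1×MUL +2rd +1wr — yes → AL1|MU0|ME0|BR0|rd1|wr3
(3) want 1×MEM +2rd +0wr — FU → AL1|MU0|ME0|BR0|rd1|wr3
(4) want 1×ALU +2rd +1wr — RD_PORT → AL1|MU0|ME0|BR0|rd1|wr3

issued = [0, 1, 2]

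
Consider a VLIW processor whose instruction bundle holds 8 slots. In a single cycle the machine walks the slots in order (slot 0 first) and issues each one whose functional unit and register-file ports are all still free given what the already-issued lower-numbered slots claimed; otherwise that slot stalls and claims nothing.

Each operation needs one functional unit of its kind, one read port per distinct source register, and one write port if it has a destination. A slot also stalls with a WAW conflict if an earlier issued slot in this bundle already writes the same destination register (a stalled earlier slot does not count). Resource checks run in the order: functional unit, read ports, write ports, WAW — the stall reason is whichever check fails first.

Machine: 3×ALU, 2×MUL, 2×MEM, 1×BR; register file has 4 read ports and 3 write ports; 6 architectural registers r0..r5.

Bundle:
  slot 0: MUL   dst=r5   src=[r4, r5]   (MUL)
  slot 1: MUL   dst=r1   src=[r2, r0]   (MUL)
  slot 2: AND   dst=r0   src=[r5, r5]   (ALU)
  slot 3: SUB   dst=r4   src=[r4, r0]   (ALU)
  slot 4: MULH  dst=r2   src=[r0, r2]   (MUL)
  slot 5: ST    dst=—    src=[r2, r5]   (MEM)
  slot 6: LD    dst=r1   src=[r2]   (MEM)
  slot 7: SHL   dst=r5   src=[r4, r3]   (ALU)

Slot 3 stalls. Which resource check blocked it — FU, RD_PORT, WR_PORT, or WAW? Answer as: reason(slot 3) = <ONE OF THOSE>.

#0 MUL src=r4,r5 dispatched  <A:3 Mu:1 Ld:2 B:1 rd:2 wr:2>
#1 MUL src=r2,r0 dispatched  <A:3 Mu:0 Ld:2 B:1 rd:0 wr:1>
#2 ALU src=r5,r5 held:RD_PORT  <A:3 Mu:0 Ld:2 B:1 rd:0 wr:1>
#3 ALU src=r4,r0 held:RD_PORT  <A:3 Mu:0 Ld:2 B:1 rd:0 wr:1>
#4 MUL src=r0,r2 held:FU  <A:3 Mu:0 Ld:2 B:1 rd:0 wr:1>
#5 MEM src=r2,r5 held:RD_PORT  <A:3 Mu:0 Ld:2 B:1 rd:0 wr:1>
#6 MEM src=r2 held:RD_PORT  <A:3 Mu:0 Ld:2 B:1 rd:0 wr:1>
#7 ALU src=r4,r3 held:RD_PORT  <A:3 Mu:0 Ld:2 B:1 rd:0 wr:1>

reason(slot 3) = RD_PORT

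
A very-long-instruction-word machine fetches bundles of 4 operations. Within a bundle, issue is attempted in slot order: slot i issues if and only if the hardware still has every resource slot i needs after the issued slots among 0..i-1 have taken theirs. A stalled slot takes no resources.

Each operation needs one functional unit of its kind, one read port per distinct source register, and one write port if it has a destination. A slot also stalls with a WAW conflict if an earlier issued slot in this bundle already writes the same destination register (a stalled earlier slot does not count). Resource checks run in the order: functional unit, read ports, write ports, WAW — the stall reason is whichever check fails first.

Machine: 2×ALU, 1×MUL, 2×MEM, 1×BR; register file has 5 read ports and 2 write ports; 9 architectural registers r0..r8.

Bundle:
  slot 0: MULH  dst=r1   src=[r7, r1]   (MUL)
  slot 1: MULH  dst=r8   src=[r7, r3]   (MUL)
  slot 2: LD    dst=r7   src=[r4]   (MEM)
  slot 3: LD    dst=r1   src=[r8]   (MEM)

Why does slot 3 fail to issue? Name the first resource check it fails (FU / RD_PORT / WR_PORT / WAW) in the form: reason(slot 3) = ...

reason(slot 3) = WR_PORT

(0) want 1×MUL +2rd +1wr — yes → AL2|MU0|ME2|BR1|rd3|wr1
(1) want 1×MUL +2rd +1wr — FU → AL2|MU0|ME2|BR1|rd3|wr1
(2) want 1×MEM +1rd +1wr — yes → AL2|MU0|ME1|BR1|rd2|wr0
(3) want 1×MEM +1rd +1wr — WR_PORT → AL2|MU0|ME1|BR1|rd2|wr0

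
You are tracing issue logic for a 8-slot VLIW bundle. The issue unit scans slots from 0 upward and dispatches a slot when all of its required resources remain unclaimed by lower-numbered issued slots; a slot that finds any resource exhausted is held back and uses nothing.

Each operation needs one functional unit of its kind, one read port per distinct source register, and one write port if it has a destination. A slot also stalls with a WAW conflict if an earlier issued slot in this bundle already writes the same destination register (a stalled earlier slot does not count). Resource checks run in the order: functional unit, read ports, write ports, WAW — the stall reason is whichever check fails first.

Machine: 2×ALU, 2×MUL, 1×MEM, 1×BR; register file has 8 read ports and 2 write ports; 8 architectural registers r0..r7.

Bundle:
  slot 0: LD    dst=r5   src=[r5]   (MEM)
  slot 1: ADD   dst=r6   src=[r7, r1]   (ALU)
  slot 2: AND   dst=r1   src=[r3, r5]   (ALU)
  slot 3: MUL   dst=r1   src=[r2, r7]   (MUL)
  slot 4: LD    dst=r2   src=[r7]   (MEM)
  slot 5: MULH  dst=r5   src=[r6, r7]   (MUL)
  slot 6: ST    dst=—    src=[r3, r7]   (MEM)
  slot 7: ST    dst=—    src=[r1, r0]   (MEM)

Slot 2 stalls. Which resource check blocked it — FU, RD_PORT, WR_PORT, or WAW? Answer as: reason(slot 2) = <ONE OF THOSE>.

[0] MEM needs rd=1 wr=1: ok; after: ALU=2 MUL=2 MEM=0 BR=1, R=7, W=1
[1] ALU needs rd=2 wr=1: ok; after: ALU=1 MUL=2 MEM=0 BR=1, R=5, W=0
[2] ALU needs rd=2 wr=1: WR_PORT; after: ALU=1 MUL=2 MEM=0 BR=1, R=5, W=0
[3] MUL needs rd=2 wr=1: WR_PORT; after: ALU=1 MUL=2 MEM=0 BR=1, R=5, W=0
[4] MEM needs rd=1 wr=1: FU; after: ALU=1 MUL=2 MEM=0 BR=1, R=5, W=0
[5] MUL needs rd=2 wr=1: WR_PORT; after: ALU=1 MUL=2 MEM=0 BR=1, R=5, W=0
[6] MEM needs rd=2 wr=0: FU; after: ALU=1 MUL=2 MEM=0 BR=1, R=5, W=0
[7] MEM needs rd=2 wr=0: FU; after: ALU=1 MUL=2 MEM=0 BR=1, R=5, W=0

reason(slot 2) = WR_PORT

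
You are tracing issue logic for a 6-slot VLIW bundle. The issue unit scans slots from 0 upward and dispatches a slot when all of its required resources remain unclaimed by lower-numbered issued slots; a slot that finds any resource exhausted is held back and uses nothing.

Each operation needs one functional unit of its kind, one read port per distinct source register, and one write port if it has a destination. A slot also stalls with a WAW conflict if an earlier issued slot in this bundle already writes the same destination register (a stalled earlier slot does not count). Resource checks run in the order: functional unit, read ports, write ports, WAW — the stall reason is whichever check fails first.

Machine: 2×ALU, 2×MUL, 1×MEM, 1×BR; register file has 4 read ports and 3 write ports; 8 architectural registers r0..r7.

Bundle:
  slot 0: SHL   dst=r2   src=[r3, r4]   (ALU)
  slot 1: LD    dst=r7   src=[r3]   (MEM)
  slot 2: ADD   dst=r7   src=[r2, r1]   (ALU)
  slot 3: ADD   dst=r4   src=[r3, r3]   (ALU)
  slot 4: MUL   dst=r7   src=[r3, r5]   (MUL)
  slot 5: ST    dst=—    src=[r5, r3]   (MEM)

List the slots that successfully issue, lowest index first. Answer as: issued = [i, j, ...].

  0. ALU→r2 ⇒ go  {1A/2Mu/1Ld/1B | 2r 2w}
  1. MEM→r7 ⇒ go  {1A/2Mu/0Ld/1B | 1r 1w}
  2. ALU→r7 ⇒ no(RD_PORT)  {1A/2Mu/0Ld/1B | 1r 1w}
  3. ALU→r4 ⇒ go  {0A/2Mu/0Ld/1B | 0r 0w}
  4. MUL→r7 ⇒ no(RD_PORT)  {0A/2Mu/0Ld/1B | 0r 0w}
  5. MEM ⇒ no(FU)  {0A/2Mu/0Ld/1B | 0r 0w}

issued = [0, 1, 3]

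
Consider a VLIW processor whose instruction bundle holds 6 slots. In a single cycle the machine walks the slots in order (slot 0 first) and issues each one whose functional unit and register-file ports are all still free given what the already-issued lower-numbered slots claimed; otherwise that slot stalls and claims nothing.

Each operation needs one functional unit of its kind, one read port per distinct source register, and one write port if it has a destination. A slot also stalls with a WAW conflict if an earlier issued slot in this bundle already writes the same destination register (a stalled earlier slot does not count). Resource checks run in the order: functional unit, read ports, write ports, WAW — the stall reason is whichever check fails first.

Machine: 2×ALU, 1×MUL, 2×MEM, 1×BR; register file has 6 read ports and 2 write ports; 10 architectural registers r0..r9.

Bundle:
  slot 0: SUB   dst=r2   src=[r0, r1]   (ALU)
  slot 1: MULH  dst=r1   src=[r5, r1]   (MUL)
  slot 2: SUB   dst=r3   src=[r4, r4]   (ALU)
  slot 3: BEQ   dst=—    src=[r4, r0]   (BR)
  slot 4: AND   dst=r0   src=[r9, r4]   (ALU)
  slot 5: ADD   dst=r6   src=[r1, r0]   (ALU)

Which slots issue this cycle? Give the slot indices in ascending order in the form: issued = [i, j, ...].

slot 0 (ALU): ISSUE — free A1,Mu1,Ld2,B1 rp4 wp1
slot 1 (MUL): ISSUE — free A1,Mu0,Ld2,B1 rp2 wp0
slot 2 (ALU): stall WR_PORT — free A1,Mu0,Ld2,B1 rp2 wp0
slot 3 (BR): ISSUE — free A1,Mu0,Ld2,B0 rp0 wp0
slot 4 (ALU): stall RD_PORT — free A1,Mu0,Ld2,B0 rp0 wp0
slot 5 (ALU): stall RD_PORT — free A1,Mu0,Ld2,B0 rp0 wp0

issued = [0, 1, 3]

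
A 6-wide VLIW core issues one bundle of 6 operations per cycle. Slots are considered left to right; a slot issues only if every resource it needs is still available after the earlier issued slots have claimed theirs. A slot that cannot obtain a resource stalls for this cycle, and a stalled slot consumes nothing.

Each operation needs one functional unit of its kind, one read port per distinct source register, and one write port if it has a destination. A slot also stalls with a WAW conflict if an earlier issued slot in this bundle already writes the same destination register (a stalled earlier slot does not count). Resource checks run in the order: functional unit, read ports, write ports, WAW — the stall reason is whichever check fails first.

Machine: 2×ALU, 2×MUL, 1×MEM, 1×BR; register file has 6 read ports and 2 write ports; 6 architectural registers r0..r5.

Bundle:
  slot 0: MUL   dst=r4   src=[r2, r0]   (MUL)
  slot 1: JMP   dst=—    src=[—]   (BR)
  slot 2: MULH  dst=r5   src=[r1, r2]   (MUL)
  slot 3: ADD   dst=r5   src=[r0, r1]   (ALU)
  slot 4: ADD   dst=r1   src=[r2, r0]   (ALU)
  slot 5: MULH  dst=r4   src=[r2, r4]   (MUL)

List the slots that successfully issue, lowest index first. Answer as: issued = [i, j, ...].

issued = [0, 1, 2]

  0. MUL→r4 ⇒ go  {2A/1Mu/1Ld/1B | 4r 1w}
  1. BR ⇒ go  {2A/1Mu/1Ld/0B | 4r 1w}
  2. MUL→r5 ⇒ go  {2A/0Mu/1Ld/0B | 2r 0w}
  3. ALU→r5 ⇒ no(WR_PORT)  {2A/0Mu/1Ld/0B | 2r 0w}
  4. ALU→r1 ⇒ no(WR_PORT)  {2A/0Mu/1Ld/0B | 2r 0w}
  5. MUL→r4 ⇒ no(FU)  {2A/0Mu/1Ld/0B | 2r 0w}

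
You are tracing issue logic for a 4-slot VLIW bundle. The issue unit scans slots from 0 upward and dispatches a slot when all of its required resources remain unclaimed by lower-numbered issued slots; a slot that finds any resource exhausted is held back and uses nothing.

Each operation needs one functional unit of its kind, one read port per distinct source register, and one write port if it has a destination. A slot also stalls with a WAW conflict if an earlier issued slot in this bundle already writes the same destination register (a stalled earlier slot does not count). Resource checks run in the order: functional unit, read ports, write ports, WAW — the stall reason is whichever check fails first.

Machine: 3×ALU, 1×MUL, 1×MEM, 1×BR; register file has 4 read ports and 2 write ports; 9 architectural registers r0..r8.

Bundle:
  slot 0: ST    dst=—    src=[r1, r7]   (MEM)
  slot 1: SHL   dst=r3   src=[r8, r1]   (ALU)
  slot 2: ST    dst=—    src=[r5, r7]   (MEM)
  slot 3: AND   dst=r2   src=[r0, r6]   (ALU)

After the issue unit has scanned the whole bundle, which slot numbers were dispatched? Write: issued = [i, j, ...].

issued = [0, 1]

slot 0 (MEM): ISSUE — free A3,Mu1,Ld0,B1 rp2 wp2
slot 1 (ALU): ISSUE — free A2,Mu1,Ld0,B1 rp0 wp1
slot 2 (MEM): stall FU — free A2,Mu1,Ld0,B1 rp0 wp1
slot 3 (ALU): stall RD_PORT — free A2,Mu1,Ld0,B1 rp0 wp1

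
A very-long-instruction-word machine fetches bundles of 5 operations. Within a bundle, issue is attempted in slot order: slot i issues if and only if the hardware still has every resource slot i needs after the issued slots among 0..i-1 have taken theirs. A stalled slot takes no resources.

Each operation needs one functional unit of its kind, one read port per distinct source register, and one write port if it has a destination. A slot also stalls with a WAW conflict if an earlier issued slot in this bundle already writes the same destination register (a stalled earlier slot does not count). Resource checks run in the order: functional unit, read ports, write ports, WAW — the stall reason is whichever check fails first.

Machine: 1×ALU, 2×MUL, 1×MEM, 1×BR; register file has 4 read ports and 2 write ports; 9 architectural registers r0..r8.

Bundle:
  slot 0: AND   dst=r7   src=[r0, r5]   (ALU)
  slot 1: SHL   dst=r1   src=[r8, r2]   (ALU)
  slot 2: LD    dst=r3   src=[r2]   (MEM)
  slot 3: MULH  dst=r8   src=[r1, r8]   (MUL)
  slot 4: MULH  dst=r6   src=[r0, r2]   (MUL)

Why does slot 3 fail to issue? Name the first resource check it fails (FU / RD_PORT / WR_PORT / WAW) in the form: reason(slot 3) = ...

reason(slot 3) = RD_PORT

[0] ALU needs rd=2 wr=1: ok; after: ALU=0 MUL=2 MEM=1 BR=1, R=2, W=1
[1] ALU needs rd=2 wr=1: FU; after: ALU=0 MUL=2 MEM=1 BR=1, R=2, W=1
[2] MEM needs rd=1 wr=1: ok; after: ALU=0 MUL=2 MEM=0 BR=1, R=1, W=0
[3] MUL needs rd=2 wr=1: RD_PORT; after: ALU=0 MUL=2 MEM=0 BR=1, R=1, W=0
[4] MUL needs rd=2 wr=1: RD_PORT; after: ALU=0 MUL=2 MEM=0 BR=1, R=1, W=0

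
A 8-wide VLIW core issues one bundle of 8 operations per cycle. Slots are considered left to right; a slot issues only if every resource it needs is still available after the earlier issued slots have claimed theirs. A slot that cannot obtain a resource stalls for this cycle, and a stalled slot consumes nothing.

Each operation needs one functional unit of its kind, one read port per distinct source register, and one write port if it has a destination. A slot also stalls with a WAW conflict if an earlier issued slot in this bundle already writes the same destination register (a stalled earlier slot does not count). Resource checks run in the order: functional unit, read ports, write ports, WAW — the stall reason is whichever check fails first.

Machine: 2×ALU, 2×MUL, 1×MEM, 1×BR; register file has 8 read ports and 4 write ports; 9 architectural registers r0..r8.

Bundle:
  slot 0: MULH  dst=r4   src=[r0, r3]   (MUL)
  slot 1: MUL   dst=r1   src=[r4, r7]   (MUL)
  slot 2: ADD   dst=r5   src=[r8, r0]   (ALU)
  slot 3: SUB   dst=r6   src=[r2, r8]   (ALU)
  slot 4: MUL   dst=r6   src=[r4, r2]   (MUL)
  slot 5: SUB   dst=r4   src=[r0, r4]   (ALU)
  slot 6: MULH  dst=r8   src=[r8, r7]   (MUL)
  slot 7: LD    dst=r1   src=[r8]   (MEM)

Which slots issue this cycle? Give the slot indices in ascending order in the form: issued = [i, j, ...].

issued = [0, 1, 2, 3]

  0. MUL→r4 ⇒ go  {2A/1Mu/1Ld/1B | 6r 3w}
  1. MUL→r1 ⇒ go  {2A/0Mu/1Ld/1B | 4r 2w}
  2. ALU→r5 ⇒ go  {1A/0Mu/1Ld/1B | 2r 1w}
  3. ALU→r6 ⇒ go  {0A/0Mu/1Ld/1B | 0r 0w}
  4. MUL→r6 ⇒ no(FU)  {0A/0Mu/1Ld/1B | 0r 0w}
  5. ALU→r4 ⇒ no(FU)  {0A/0Mu/1Ld/1B | 0r 0w}
  6. MUL→r8 ⇒ no(FU)  {0A/0Mu/1Ld/1B | 0r 0w}
  7. MEM→r1 ⇒ no(RD_PORT)  {0A/0Mu/1Ld/1B | 0r 0w}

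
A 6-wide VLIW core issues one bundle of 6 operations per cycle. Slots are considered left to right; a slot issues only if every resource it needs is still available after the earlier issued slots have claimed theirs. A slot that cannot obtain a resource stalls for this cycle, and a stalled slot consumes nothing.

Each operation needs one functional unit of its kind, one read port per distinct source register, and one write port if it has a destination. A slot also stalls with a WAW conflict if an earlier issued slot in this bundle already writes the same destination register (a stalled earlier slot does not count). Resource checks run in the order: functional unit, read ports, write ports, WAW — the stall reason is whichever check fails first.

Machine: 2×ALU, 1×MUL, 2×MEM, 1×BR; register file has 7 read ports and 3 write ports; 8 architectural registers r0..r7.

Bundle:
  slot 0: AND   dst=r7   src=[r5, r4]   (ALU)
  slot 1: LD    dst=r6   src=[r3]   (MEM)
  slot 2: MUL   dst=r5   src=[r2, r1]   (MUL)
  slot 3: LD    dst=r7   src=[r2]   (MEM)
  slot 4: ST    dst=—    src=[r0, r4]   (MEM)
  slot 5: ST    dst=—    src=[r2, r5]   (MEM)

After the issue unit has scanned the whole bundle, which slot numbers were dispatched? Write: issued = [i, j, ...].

[0] ALU needs rd=2 wr=1: ok; after: ALU=1 MUL=1 MEM=2 BR=1, R=5, W=2
[1] MEM needs rd=1 wr=1: ok; after: ALU=1 MUL=1 MEM=1 BR=1, R=4, W=1
[2] MUL needs rd=2 wr=1: ok; after: ALU=1 MUL=0 MEM=1 BR=1, R=2, W=0
[3] MEM needs rd=1 wr=1: WR_PORT; after: ALU=1 MUL=0 MEM=1 BR=1, R=2, W=0
[4] MEM needs rd=2 wr=0: ok; after: ALU=1 MUL=0 MEM=0 BR=1, R=0, W=0
[5] MEM needs rd=2 wr=0: FU; after: ALU=1 MUL=0 MEM=0 BR=1, R=0, W=0

issued = [0, 1, 2, 4]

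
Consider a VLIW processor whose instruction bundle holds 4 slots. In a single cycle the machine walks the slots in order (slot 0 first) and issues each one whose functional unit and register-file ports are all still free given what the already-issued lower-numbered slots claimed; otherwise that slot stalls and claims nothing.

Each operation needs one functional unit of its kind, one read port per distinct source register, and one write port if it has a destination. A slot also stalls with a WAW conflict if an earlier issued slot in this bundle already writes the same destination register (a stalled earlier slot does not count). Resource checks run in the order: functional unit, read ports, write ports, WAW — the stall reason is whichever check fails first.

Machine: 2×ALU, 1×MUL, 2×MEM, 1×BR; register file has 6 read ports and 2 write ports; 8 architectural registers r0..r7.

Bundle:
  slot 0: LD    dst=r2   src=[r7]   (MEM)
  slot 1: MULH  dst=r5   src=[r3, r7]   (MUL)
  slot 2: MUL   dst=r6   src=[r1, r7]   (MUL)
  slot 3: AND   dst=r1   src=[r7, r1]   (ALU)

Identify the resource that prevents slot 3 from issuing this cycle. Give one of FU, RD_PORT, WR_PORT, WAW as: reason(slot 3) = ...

  0. MEM→r2 ⇒ go  {2A/1Mu/1Ld/1B | 5r 1w}
  1. MUL→r5 ⇒ go  {2A/0Mu/1Ld/1B | 3r 0w}
  2. MUL→r6 ⇒ no(FU)  {2A/0Mu/1Ld/1B | 3r 0w}
  3. ALU→r1 ⇒ no(WR_PORT)  {2A/0Mu/1Ld/1B | 3r 0w}

reason(slot 3) = WR_PORT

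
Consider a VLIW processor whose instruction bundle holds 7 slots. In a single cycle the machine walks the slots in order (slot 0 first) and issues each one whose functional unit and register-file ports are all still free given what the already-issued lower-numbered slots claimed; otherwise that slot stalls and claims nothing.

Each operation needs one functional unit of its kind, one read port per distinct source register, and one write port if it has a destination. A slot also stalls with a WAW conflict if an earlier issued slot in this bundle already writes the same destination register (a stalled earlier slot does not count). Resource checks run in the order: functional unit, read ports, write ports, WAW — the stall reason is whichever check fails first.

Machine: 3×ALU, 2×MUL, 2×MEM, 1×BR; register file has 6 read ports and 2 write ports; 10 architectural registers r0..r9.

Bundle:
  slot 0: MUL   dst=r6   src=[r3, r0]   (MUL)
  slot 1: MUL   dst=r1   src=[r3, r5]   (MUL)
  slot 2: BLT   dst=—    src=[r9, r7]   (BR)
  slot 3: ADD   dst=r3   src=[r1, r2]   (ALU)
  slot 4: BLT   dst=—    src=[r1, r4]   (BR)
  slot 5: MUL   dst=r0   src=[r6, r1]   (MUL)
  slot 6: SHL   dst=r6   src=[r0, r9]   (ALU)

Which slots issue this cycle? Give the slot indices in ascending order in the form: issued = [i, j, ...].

issued = [0, 1, 2]

slot 0 (MUL): ISSUE — free A3,Mu1,Ld2,B1 rp4 wp1
slot 1 (MUL): ISSUE — free A3,Mu0,Ld2,B1 rp2 wp0
slot 2 (BR): ISSUE — free A3,Mu0,Ld2,B0 rp0 wp0
slot 3 (ALU): stall RD_PORT — free A3,Mu0,Ld2,B0 rp0 wp0
slot 4 (BR): stall FU — free A3,Mu0,Ld2,B0 rp0 wp0
slot 5 (MUL): stall FU — free A3,Mu0,Ld2,B0 rp0 wp0
slot 6 (ALU): stall RD_PORT — free A3,Mu0,Ld2,B0 rp0 wp0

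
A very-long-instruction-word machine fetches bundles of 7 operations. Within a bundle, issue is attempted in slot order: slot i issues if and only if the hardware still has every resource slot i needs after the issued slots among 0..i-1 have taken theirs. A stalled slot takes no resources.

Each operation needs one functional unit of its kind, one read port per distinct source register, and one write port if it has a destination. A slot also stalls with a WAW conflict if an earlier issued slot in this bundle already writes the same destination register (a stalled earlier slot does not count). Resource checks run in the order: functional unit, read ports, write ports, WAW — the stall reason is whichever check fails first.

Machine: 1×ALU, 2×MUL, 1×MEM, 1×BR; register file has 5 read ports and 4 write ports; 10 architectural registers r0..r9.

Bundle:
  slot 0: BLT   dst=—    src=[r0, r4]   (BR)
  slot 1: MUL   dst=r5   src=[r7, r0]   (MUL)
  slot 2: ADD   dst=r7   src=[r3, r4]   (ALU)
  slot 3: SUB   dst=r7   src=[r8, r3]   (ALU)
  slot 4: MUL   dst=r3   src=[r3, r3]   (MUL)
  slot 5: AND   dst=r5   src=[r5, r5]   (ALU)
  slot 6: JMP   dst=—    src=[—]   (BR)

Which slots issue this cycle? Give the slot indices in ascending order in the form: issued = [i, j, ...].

issued = [0, 1, 4]

(0) want 1×BR +2rd +0wr — yes → AL1|MU2|ME1|BR0|rd3|wr4
(1) want 1×MUL +2rd +1wr — yes → AL1|MU1|ME1|BR0|rd1|wr3
(2) want 1×ALU +2rd +1wr — RD_PORT → AL1|MU1|ME1|BR0|rd1|wr3
(3) want 1×ALU +2rd +1wr — RD_PORT → AL1|MU1|ME1|BR0|rd1|wr3
(4) want 1×MUL +1rd +1wr — yes → AL1|MU0|ME1|BR0|rd0|wr2
(5) want 1×ALU +1rd +1wr — RD_PORT → AL1|MU0|ME1|BR0|rd0|wr2
(6) want 1×BR +0rd +0wr — FU → AL1|MU0|ME1|BR0|rd0|wr2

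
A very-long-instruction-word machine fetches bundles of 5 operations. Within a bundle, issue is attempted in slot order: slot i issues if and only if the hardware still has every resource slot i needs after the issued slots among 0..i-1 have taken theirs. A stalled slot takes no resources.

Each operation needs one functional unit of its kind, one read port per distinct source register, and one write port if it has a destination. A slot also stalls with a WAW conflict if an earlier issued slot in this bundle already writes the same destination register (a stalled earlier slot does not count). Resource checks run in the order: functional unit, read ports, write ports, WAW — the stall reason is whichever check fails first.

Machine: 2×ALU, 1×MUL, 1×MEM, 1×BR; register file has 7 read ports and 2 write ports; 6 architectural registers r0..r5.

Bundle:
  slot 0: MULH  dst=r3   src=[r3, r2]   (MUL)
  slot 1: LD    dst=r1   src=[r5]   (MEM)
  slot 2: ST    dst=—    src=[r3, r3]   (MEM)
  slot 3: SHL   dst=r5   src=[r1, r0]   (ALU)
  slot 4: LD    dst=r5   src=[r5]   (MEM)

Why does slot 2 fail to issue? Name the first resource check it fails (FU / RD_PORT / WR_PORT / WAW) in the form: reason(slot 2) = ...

reason(slot 2) = FU

(0) want 1×MUL +2rd +1wr — yes → AL2|MU0|ME1|BR1|rd5|wr1
(1) want 1×MEM +1rd +1wr — yes → AL2|MU0|ME0|BR1|rd4|wr0
(2) want 1×MEM +1rd +0wr — FU → AL2|MU0|ME0|BR1|rd4|wr0
(3) want 1×ALU +2rd +1wr — WR_PORT → AL2|MU0|ME0|BR1|rd4|wr0
(4) want 1×MEM +1rd +1wr — FU → AL2|MU0|ME0|BR1|rd4|wr0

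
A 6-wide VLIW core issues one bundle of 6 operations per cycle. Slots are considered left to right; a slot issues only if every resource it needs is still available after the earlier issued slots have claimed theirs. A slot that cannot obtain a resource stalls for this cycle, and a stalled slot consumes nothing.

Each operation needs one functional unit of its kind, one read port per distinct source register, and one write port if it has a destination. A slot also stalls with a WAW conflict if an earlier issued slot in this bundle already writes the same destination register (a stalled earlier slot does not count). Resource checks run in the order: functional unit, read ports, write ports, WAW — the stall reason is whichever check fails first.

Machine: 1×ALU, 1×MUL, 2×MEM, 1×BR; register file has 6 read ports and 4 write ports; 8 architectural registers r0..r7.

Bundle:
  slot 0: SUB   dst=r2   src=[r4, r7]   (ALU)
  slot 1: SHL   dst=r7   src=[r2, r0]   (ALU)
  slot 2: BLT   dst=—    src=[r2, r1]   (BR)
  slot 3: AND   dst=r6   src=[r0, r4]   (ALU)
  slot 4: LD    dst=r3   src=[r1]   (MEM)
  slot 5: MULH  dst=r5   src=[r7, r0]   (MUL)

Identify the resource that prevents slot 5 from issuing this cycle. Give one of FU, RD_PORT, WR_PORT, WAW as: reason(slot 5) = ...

#0 ALU src=r4,r7 dispatched  <A:0 Mu:1 Ld:2 B:1 rd:4 wr:3>
#1 ALU src=r2,r0 held:FU  <A:0 Mu:1 Ld:2 B:1 rd:4 wr:3>
#2 BR src=r2,r1 dispatched  <A:0 Mu:1 Ld:2 B:0 rd:2 wr:3>
#3 ALU src=r0,r4 held:FU  <A:0 Mu:1 Ld:2 B:0 rd:2 wr:3>
#4 MEM src=r1 dispatched  <A:0 Mu:1 Ld:1 B:0 rd:1 wr:2>
#5 MUL src=r7,r0 held:RD_PORT  <A:0 Mu:1 Ld:1 B:0 rd:1 wr:2>

reason(slot 5) = RD_PORT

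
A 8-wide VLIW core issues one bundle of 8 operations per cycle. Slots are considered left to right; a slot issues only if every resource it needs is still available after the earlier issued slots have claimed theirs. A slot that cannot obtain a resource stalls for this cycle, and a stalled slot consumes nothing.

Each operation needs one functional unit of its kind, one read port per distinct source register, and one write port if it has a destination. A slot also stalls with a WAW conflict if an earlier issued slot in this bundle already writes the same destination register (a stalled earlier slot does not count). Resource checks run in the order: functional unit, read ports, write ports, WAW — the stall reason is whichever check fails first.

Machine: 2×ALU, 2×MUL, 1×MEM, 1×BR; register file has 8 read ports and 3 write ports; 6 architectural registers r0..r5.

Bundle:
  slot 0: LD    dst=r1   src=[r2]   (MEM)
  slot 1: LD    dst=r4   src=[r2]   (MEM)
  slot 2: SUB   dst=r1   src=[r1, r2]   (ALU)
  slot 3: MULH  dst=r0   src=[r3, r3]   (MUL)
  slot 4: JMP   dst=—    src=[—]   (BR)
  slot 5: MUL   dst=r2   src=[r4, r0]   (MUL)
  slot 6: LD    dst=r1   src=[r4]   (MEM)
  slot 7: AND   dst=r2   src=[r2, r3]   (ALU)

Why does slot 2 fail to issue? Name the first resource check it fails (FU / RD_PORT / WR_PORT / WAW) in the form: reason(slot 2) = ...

slot 0 (MEM): ISSUE — free A2,Mu2,Ld0,B1 rp7 wp2
slot 1 (MEM): stall FU — free A2,Mu2,Ld0,B1 rp7 wp2
slot 2 (ALU): stall WAW — free A2,Mu2,Ld0,B1 rp7 wp2
slot 3 (MUL): ISSUE — free A2,Mu1,Ld0,B1 rp6 wp1
slot 4 (BR): ISSUE — free A2,Mu1,Ld0,B0 rp6 wp1
slot 5 (MUL): ISSUE — free A2,Mu0,Ld0,B0 rp4 wp0
slot 6 (MEM): stall FU — free A2,Mu0,Ld0,B0 rp4 wp0
slot 7 (ALU): stall WR_PORT — free A2,Mu0,Ld0,B0 rp4 wp0

reason(slot 2) = WAW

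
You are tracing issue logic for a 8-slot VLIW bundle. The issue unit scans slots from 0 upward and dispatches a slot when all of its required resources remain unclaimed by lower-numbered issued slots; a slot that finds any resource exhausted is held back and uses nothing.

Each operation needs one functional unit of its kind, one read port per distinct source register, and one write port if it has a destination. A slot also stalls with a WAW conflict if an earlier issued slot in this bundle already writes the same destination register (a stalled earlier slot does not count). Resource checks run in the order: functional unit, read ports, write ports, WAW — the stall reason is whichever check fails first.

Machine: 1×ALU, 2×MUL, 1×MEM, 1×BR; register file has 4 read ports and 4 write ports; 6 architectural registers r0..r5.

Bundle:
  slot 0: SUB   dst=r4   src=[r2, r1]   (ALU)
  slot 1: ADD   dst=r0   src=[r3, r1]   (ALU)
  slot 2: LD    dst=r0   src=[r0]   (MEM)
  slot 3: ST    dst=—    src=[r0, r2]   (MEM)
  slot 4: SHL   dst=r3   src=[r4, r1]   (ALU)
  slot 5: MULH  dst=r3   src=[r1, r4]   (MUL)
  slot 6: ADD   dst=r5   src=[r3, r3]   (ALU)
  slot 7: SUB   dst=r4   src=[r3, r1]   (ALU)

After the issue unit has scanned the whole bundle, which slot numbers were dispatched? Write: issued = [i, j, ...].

issued = [0, 2]

#0 ALU src=r2,r1 dispatched  <A:0 Mu:2 Ld:1 B:1 rd:2 wr:3>
#1 ALU src=r3,r1 held:FU  <A:0 Mu:2 Ld:1 B:1 rd:2 wr:3>
#2 MEM src=r0 dispatched  <A:0 Mu:2 Ld:0 B:1 rd:1 wr:2>
#3 MEM src=r0,r2 held:FU  <A:0 Mu:2 Ld:0 B:1 rd:1 wr:2>
#4 ALU src=r4,r1 held:FU  <A:0 Mu:2 Ld:0 B:1 rd:1 wr:2>
#5 MUL src=r1,r4 held:RD_PORT  <A:0 Mu:2 Ld:0 B:1 rd:1 wr:2>
#6 ALU src=r3,r3 held:FU  <A:0 Mu:2 Ld:0 B:1 rd:1 wr:2>
#7 ALU src=r3,r1 held:FU  <A:0 Mu:2 Ld:0 B:1 rd:1 wr:2>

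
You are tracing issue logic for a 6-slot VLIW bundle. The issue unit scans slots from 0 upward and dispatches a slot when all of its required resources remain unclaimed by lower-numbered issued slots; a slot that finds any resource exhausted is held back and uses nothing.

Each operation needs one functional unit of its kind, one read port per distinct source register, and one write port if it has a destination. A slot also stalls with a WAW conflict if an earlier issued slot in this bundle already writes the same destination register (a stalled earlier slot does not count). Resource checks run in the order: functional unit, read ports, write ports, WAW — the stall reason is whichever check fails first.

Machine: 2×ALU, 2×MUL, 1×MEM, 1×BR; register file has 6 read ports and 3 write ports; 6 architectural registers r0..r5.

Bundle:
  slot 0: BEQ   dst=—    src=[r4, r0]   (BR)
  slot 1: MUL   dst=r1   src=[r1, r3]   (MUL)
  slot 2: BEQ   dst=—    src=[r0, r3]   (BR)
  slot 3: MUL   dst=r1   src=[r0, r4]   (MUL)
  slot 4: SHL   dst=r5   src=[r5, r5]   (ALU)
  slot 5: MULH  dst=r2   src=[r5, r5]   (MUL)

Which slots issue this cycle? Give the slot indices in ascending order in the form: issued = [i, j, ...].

issued = [0, 1, 4, 5]

(0) want 1×BR +2rd +0wr — yes → AL2|MU2|ME1|BR0|rd4|wr3
(1) want 1×MUL +2rd +1wr — yes → AL2|MU1|ME1|BR0|rd2|wr2
(2) want 1×BR +2rd +0wr — FU → AL2|MU1|ME1|BR0|rd2|wr2
(3) want 1×MUL +2rd +1wr — WAW → AL2|MU1|ME1|BR0|rd2|wr2
(4) want 1×ALU +1rd +1wr — yes → AL1|MU1|ME1|BR0|rd1|wr1
(5) want 1×MUL +1rd +1wr — yes → AL1|MU0|ME1|BR0|rd0|wr0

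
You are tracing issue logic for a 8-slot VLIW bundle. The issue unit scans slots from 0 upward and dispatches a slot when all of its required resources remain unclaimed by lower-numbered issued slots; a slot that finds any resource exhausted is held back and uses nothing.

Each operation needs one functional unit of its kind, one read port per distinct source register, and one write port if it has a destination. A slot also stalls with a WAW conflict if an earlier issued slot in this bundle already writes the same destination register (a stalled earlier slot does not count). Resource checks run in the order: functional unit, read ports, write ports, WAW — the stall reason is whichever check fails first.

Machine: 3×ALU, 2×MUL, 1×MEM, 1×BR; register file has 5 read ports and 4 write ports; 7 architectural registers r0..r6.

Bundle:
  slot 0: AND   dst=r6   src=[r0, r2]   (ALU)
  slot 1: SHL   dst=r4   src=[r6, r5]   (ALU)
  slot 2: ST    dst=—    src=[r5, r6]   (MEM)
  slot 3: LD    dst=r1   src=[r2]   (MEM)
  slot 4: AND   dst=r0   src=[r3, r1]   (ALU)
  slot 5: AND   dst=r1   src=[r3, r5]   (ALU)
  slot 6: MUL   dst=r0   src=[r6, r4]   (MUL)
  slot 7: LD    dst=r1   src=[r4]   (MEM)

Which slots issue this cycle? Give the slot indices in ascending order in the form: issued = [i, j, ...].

[0] ALU needs rd=2 wr=1: ok; after: ALU=2 MUL=2 MEM=1 BR=1, R=3, W=3
[1] ALU needs rd=2 wr=1: ok; after: ALU=1 MUL=2 MEM=1 BR=1, R=1, W=2
[2] MEM needs rd=2 wr=0: RD_PORT; after: ALU=1 MUL=2 MEM=1 BR=1, R=1, W=2
[3] MEM needs rd=1 wr=1: ok; after: ALU=1 MUL=2 MEM=0 BR=1, R=0, W=1
[4] ALU needs rd=2 wr=1: RD_PORT; after: ALU=1 MUL=2 MEM=0 BR=1, R=0, W=1
[5] ALU needs rd=2 wr=1: RD_PORT; after: ALU=1 MUL=2 MEM=0 BR=1, R=0, W=1
[6] MUL needs rd=2 wr=1: RD_PORT; after: ALU=1 MUL=2 MEM=0 BR=1, R=0, W=1
[7] MEM needs rd=1 wr=1: FU; after: ALU=1 MUL=2 MEM=0 BR=1, R=0, W=1

issued = [0, 1, 3]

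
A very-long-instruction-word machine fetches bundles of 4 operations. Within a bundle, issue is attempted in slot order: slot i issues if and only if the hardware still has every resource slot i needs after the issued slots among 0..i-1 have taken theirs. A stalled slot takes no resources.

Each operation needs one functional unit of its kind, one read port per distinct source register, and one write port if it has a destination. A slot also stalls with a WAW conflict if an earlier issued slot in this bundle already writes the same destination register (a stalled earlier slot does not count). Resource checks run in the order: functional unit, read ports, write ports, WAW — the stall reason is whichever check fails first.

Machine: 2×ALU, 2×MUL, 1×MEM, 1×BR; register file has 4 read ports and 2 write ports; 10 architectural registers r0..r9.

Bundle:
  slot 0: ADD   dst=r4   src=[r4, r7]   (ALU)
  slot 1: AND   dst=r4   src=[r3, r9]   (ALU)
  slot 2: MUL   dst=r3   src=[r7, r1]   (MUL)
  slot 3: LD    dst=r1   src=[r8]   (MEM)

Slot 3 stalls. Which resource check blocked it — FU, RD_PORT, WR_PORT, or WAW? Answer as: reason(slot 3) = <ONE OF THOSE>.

reason(slot 3) = RD_PORT

[0] ALU needs rd=2 wr=1: ok; after: ALU=1 MUL=2 MEM=1 BR=1, R=2, W=1
[1] ALU needs rd=2 wr=1: WAW; after: ALU=1 MUL=2 MEM=1 BR=1, R=2, W=1
[2] MUL needs rd=2 wr=1: ok; after: ALU=1 MUL=1 MEM=1 BR=1, R=0, W=0
[3] MEM needs rd=1 wr=1: RD_PORT; after: ALU=1 MUL=1 MEM=1 BR=1, R=0, W=0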